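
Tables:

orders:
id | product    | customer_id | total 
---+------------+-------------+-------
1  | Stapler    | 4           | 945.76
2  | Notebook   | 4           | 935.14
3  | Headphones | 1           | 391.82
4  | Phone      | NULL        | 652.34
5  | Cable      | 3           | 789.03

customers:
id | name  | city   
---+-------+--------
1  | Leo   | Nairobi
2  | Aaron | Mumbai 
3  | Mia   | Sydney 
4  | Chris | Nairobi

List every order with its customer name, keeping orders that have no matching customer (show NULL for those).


LEFT JOIN keeps every row from orders (the left table); where customer_id has no match in customers, the customer columns become NULL. Walk through each order:
  - order 1 (Stapler): customer_id=4 -> matches Chris
  - order 2 (Notebook): customer_id=4 -> matches Chris
  - order 3 (Headphones): customer_id=1 -> matches Leo
  - order 4 (Phone): customer_id=NULL, no match -> kept with NULL
  - order 5 (Cable): customer_id=3 -> matches Mia
All 5 rows appear; 1 has NULL customer.

SQL:
SELECT a.product, b.name AS customer
FROM orders a
LEFT JOIN customers b ON a.customer_id = b.id

Result:
product    | customer
-----------+---------
Stapler    | Chris   
Notebook   | Chris   
Headphones | Leo     
Phone      | NULL    
Cable      | Mia     


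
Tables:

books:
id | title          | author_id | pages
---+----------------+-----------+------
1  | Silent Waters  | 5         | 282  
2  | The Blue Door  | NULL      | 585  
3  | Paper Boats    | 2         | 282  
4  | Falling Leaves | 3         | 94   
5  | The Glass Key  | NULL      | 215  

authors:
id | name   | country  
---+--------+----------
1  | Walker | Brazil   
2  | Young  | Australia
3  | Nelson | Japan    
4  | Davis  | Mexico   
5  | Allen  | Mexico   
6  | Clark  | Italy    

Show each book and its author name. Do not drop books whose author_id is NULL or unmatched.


LEFT JOIN keeps every row from books (the left table); where author_id has no match in authors, the author columns become NULL. Walk through each book:
  - book 1 (Silent Waters): author_id=5 -> matches Allen
  - book 2 (The Blue Door): author_id=NULL, no match -> kept with NULL
  - book 3 (Paper Boats): author_id=2 -> matches Young
  - book 4 (Falling Leaves): author_id=3 -> matches Nelson
  - book 5 (The Glass Key): author_id=NULL, no match -> kept with NULL
All 5 rows appear; 2 have NULL author.

SQL:
SELECT a.title, b.name AS author
FROM books a
LEFT JOIN authors b ON a.author_id = b.id

Result:
title          | author
---------------+-------
Silent Waters  | Allen 
The Blue Door  | NULL  
Paper Boats    | Young 
Falling Leaves | Nelson
The Glass Key  | NULL  


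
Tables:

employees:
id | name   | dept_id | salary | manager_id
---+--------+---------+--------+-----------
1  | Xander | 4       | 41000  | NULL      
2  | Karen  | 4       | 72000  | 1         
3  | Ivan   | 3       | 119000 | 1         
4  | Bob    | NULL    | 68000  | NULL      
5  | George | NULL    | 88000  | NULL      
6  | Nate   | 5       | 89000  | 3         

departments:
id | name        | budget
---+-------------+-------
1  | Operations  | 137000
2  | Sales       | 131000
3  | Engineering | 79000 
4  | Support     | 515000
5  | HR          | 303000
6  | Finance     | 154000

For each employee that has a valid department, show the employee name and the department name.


INNER JOIN keeps only employees rows whose dept_id matches an id in departments. Walk through each employee:
  - employee 1 (Xander): dept_id=4 -> matches Support
  - employee 2 (Karen): dept_id=4 -> matches Support
  - employee 3 (Ivan): dept_id=3 -> matches Engineering
  - employee 4 (Bob): dept_id=NULL, no match -> dropped
  - employee 5 (George): dept_id=NULL, no match -> dropped
  - employee 6 (Nate): dept_id=5 -> matches HR
So 2 of 6 rows are dropped.

SQL:
SELECT a.name, b.name AS department
FROM employees a
INNER JOIN departments b ON a.dept_id = b.id

Result:
name   | department 
-------+------------
Xander | Support    
Karen  | Support    
Ivan   | Engineering
Nate   | HR         


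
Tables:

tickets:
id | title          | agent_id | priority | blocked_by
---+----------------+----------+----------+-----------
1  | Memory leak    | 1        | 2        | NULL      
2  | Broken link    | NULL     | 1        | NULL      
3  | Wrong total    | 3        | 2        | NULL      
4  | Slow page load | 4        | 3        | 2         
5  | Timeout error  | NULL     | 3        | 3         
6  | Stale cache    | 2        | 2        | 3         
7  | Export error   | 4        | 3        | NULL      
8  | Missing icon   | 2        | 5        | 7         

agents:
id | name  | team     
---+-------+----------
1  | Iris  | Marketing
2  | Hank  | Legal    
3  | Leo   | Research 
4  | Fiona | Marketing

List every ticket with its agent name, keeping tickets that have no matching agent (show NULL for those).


LEFT JOIN keeps every row from tickets (the left table); where agent_id has no match in agents, the agent columns become NULL. Walk through each ticket:
  - ticket 1 (Memory leak): agent_id=1 -> matches Iris
  - ticket 2 (Broken link): agent_id=NULL, no match -> kept with NULL
  - ticket 3 (Wrong total): agent_id=3 -> matches Leo
  - ticket 4 (Slow page load): agent_id=4 -> matches Fiona
  - ticket 5 (Timeout error): agent_id=NULL, no match -> kept with NULL
  - ticket 6 (Stale cache): agent_id=2 -> matches Hank
  - ticket 7 (Export error): agent_id=4 -> matches Fiona
  - ticket 8 (Missing icon): agent_id=2 -> matches Hank
All 8 rows appear; 2 have NULL agent.

SQL:
SELECT a.title, b.name AS agent
FROM tickets a
LEFT JOIN agents b ON a.agent_id = b.id

Result:
title          | agent
---------------+------
Memory leak    | Iris 
Broken link    | NULL 
Wrong total    | Leo  
Slow page load | Fiona
Timeout error  | NULL 
Stale cache    | Hank 
Export error   | Fiona
Missing icon   | Hank 


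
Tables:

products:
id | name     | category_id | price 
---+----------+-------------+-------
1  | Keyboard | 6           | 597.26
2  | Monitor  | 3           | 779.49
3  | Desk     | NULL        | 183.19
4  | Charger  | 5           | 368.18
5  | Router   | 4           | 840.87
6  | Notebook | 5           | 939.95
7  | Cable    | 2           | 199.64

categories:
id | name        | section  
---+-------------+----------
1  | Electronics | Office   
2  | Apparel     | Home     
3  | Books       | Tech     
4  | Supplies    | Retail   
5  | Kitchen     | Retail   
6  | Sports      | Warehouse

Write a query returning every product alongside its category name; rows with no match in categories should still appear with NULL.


LEFT JOIN keeps every row from products (the left table); where category_id has no match in categories, the category columns become NULL. Walk through each product:
  - product 1 (Keyboard): category_id=6 -> matches Sports
  - product 2 (Monitor): category_id=3 -> matches Books
  - product 3 (Desk): category_id=NULL, no match -> kept with NULL
  - product 4 (Charger): category_id=5 -> matches Kitchen
  - product 5 (Router): category_id=4 -> matches Supplies
  - product 6 (Notebook): category_id=5 -> matches Kitchen
  - product 7 (Cable): category_id=2 -> matches Apparel
All 7 rows appear; 1 has NULL category.

SQL:
SELECT a.name, b.name AS category
FROM products a
LEFT JOIN categories b ON a.category_id = b.id

Result:
name     | category
---------+---------
Keyboard | Sports  
Monitor  | Books   
Desk     | NULL    
Charger  | Kitchen 
Router   | Supplies
Notebook | Kitchen 
Cable    | Apparel 


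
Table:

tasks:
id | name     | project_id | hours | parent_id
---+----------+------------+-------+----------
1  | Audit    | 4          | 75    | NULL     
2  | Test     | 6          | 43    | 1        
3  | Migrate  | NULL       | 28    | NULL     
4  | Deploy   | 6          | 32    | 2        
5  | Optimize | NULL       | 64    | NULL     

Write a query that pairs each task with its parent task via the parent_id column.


This is a self-join: tasks is joined to a second copy of itself, matching each row's parent_id to another row's id. Use LEFT JOIN so rows with parent_id=NULL are kept.
  - task 1 (Audit): parent_id=NULL -> NULL
  - task 2 (Test): parent_id=1 -> Audit
  - task 3 (Migrate): parent_id=NULL -> NULL
  - task 4 (Deploy): parent_id=2 -> Test
  - task 5 (Optimize): parent_id=NULL -> NULL

SQL:
SELECT a.name AS item, b.name AS parent
FROM tasks a
LEFT JOIN tasks b ON a.parent_id = b.id

Result:
item     | parent
---------+-------
Audit    | NULL  
Test     | Audit 
Migrate  | NULL  
Deploy   | Test  
Optimize | NULL  


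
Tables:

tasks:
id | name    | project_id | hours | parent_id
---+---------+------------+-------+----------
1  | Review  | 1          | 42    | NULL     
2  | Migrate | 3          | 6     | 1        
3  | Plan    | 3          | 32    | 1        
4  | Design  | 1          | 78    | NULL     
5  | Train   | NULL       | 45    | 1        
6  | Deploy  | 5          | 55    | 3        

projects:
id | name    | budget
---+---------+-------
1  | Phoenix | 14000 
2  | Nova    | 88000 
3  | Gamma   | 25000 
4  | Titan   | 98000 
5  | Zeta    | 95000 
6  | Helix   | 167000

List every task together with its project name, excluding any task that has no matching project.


INNER JOIN keeps only tasks rows whose project_id matches an id in projects. Walk through each task:
  - task 1 (Review): project_id=1 -> matches Phoenix
  - task 2 (Migrate): project_id=3 -> matches Gamma
  - task 3 (Plan): project_id=3 -> matches Gamma
  - task 4 (Design): project_id=1 -> matches Phoenix
  - task 5 (Train): project_id=NULL, no match -> dropped
  - task 6 (Deploy): project_id=5 -> matches Zeta
So 1 of 6 rows is dropped.

SQL:
SELECT a.name, b.name AS project
FROM tasks a
INNER JOIN projects b ON a.project_id = b.id

Result:
name    | project
--------+--------
Review  | Phoenix
Migrate | Gamma  
Plan    | Gamma  
Design  | Phoenix
Deploy  | Zeta   


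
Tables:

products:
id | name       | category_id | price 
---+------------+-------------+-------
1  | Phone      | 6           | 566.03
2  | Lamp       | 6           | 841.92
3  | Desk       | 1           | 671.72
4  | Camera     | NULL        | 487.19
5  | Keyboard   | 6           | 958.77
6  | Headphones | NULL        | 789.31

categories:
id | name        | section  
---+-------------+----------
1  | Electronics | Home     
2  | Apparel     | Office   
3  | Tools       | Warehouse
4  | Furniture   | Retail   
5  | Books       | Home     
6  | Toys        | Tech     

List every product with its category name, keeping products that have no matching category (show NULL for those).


LEFT JOIN keeps every row from products (the left table); where category_id has no match in categories, the category columns become NULL. Walk through each product:
  - product 1 (Phone): category_id=6 -> matches Toys
  - product 2 (Lamp): category_id=6 -> matches Toys
  - product 3 (Desk): category_id=1 -> matches Electronics
  - product 4 (Camera): category_id=NULL, no match -> kept with NULL
  - product 5 (Keyboard): category_id=6 -> matches Toys
  - product 6 (Headphones): category_id=NULL, no match -> kept with NULL
All 6 rows appear; 2 have NULL category.

SQL:
SELECT a.name, b.name AS category
FROM products a
LEFT JOIN categories b ON a.category_id = b.id

Result:
name       | category   
-----------+------------
Phone      | Toys       
Lamp       | Toys       
Desk       | Electronics
Camera     | NULL       
Keyboard   | Toys       
Headphones | NULL       


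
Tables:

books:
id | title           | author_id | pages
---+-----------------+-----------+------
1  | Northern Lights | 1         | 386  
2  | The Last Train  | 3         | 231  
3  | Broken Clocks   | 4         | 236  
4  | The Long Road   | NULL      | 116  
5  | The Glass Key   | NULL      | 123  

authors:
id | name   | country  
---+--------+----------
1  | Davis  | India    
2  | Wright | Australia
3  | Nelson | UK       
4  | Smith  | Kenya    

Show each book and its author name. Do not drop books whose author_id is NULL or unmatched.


LEFT JOIN keeps every row from books (the left table); where author_id has no match in authors, the author columns become NULL. Walk through each book:
  - book 1 (Northern Lights): author_id=1 -> matches Davis
  - book 2 (The Last Train): author_id=3 -> matches Nelson
  - book 3 (Broken Clocks): author_id=4 -> matches Smith
  - book 4 (The Long Road): author_id=NULL, no match -> kept with NULL
  - book 5 (The Glass Key): author_id=NULL, no match -> kept with NULL
All 5 rows appear; 2 have NULL author.

SQL:
SELECT a.title, b.name AS author
FROM books a
LEFT JOIN authors b ON a.author_id = b.id

Result:
title           | author
----------------+-------
Northern Lights | Davis 
The Last Train  | Nelson
Broken Clocks   | Smith 
The Long Road   | NULL  
The Glass Key   | NULL  


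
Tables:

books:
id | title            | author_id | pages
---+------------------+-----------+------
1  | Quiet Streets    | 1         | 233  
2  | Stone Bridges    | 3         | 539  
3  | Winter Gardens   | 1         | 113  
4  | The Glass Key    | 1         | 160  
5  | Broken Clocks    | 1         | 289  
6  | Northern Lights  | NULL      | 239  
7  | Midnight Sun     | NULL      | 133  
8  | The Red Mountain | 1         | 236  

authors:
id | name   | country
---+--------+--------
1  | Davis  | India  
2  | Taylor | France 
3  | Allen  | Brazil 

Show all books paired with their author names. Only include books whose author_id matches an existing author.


INNER JOIN keeps only books rows whose author_id matches an id in authors. Walk through each book:
  - book 1 (Quiet Streets): author_id=1 -> matches Davis
  - book 2 (Stone Bridges): author_id=3 -> matches Allen
  - book 3 (Winter Gardens): author_id=1 -> matches Davis
  - book 4 (The Glass Key): author_id=1 -> matches Davis
  - book 5 (Broken Clocks): author_id=1 -> matches Davis
  - book 6 (Northern Lights): author_id=NULL, no match -> dropped
  - book 7 (Midnight Sun): author_id=NULL, no match -> dropped
  - book 8 (The Red Mountain): author_id=1 -> matches Davis
So 2 of 8 rows are dropped.

SQL:
SELECT a.title, b.name AS author
FROM books a
INNER JOIN authors b ON a.author_id = b.id

Result:
title            | author
-----------------+-------
Quiet Streets    | Davis 
Stone Bridges    | Allen 
Winter Gardens   | Davis 
The Glass Key    | Davis 
Broken Clocks    | Davis 
The Red Mountain | Davis 


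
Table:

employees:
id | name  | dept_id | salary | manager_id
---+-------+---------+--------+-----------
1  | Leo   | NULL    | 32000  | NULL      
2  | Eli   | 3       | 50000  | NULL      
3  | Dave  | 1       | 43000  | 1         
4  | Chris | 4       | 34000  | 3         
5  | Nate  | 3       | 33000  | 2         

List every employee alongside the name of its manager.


This is a self-join: employees is joined to a second copy of itself, matching each row's manager_id to another row's id. Use LEFT JOIN so rows with manager_id=NULL are kept.
  - employee 1 (Leo): manager_id=NULL -> NULL
  - employee 2 (Eli): manager_id=NULL -> NULL
  - employee 3 (Dave): manager_id=1 -> Leo
  - employee 4 (Chris): manager_id=3 -> Dave
  - employee 5 (Nate): manager_id=2 -> Eli

SQL:
SELECT a.name AS item, b.name AS manager
FROM employees a
LEFT JOIN employees b ON a.manager_id = b.id

Result:
item  | manager
------+--------
Leo   | NULL   
Eli   | NULL   
Dave  | Leo    
Chris | Dave   
Nate  | Eli    


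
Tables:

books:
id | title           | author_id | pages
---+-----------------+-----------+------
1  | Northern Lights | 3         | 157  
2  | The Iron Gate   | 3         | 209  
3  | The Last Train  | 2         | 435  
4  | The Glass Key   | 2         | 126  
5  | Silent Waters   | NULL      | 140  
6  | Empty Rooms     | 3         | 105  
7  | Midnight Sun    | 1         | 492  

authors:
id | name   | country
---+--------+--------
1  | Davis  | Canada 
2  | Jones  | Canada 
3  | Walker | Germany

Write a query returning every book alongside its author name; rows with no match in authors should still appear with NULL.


LEFT JOIN keeps every row from books (the left table); where author_id has no match in authors, the author columns become NULL. Walk through each book:
  - book 1 (Northern Lights): author_id=3 -> matches Walker
  - book 2 (The Iron Gate): author_id=3 -> matches Walker
  - book 3 (The Last Train): author_id=2 -> matches Jones
  - book 4 (The Glass Key): author_id=2 -> matches Jones
  - book 5 (Silent Waters): author_id=NULL, no match -> kept with NULL
  - book 6 (Empty Rooms): author_id=3 -> matches Walker
  - book 7 (Midnight Sun): author_id=1 -> matches Davis
All 7 rows appear; 1 has NULL author.

SQL:
SELECT a.title, b.name AS author
FROM books a
LEFT JOIN authors b ON a.author_id = b.id

Result:
title           | author
----------------+-------
Northern Lights | Walker
The Iron Gate   | Walker
The Last Train  | Jones 
The Glass Key   | Jones 
Silent Waters   | NULL  
Empty Rooms     | Walker
Midnight Sun    | Davis 


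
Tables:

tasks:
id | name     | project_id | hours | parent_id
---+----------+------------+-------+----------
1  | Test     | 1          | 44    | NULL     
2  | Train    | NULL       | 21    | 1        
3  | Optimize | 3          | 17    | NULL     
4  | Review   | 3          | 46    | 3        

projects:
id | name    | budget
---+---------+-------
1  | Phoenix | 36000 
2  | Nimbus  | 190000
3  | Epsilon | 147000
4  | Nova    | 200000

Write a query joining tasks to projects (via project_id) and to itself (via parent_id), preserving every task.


Two LEFT JOINs from the same base table tasks: one to projects via project_id, one to tasks itself via parent_id. Both are LEFT so every task is preserved.
Match against projects:
  - task 1 (Test): project_id=1 -> matches Phoenix
  - task 2 (Train): project_id=NULL, no match -> kept with NULL
  - task 3 (Optimize): project_id=3 -> matches Epsilon
  - task 4 (Review): project_id=3 -> matches Epsilon
Match against tasks (self):
  - task 1 (Test): parent_id=NULL -> NULL
  - task 2 (Train): parent_id=1 -> Test
  - task 3 (Optimize): parent_id=NULL -> NULL
  - task 4 (Review): parent_id=3 -> Optimize

SQL:
SELECT a.name, b.name AS project, c.name AS parent
FROM tasks a
LEFT JOIN projects b ON a.project_id = b.id
LEFT JOIN tasks c ON a.parent_id = c.id

Result:
name     | project | parent  
---------+---------+---------
Test     | Phoenix | NULL    
Train    | NULL    | Test    
Optimize | Epsilon | NULL    
Review   | Epsilon | Optimize


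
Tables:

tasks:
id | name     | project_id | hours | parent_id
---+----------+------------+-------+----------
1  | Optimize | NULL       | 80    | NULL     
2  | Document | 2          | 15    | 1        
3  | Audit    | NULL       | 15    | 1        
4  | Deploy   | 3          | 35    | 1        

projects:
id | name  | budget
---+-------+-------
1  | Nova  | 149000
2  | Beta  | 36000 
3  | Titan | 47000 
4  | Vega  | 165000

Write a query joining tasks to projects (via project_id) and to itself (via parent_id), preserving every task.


Two LEFT JOINs from the same base table tasks: one to projects via project_id, one to tasks itself via parent_id. Both are LEFT so every task is preserved.
Match against projects:
  - task 1 (Optimize): project_id=NULL, no match -> kept with NULL
  - task 2 (Document): project_id=2 -> matches Beta
  - task 3 (Audit): project_id=NULL, no match -> kept with NULL
  - task 4 (Deploy): project_id=3 -> matches Titan
Match against tasks (self):
  - task 1 (Optimize): parent_id=NULL -> NULL
  - task 2 (Document): parent_id=1 -> Optimize
  - task 3 (Audit): parent_id=1 -> Optimize
  - task 4 (Deploy): parent_id=1 -> Optimize

SQL:
SELECT a.name, b.name AS project, c.name AS parent
FROM tasks a
LEFT JOIN projects b ON a.project_id = b.id
LEFT JOIN tasks c ON a.parent_id = c.id

Result:
name     | project | parent  
---------+---------+---------
Optimize | NULL    | NULL    
Document | Beta    | Optimize
Audit    | NULL    | Optimize
Deploy   | Titan   | Optimize


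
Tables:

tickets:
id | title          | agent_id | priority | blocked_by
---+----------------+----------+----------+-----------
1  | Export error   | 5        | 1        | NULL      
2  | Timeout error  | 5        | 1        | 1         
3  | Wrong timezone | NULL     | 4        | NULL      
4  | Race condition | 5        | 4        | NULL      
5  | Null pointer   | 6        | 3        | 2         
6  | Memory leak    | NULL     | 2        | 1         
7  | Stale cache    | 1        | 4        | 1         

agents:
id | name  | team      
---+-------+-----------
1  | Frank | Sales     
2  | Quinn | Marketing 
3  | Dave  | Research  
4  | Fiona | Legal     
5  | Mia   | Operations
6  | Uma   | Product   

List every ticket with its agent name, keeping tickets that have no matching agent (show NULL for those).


LEFT JOIN keeps every row from tickets (the left table); where agent_id has no match in agents, the agent columns become NULL. Walk through each ticket:
  - ticket 1 (Export error): agent_id=5 -> matches Mia
  - ticket 2 (Timeout error): agent_id=5 -> matches Mia
  - ticket 3 (Wrong timezone): agent_id=NULL, no match -> kept with NULL
  - ticket 4 (Race condition): agent_id=5 -> matches Mia
  - ticket 5 (Null pointer): agent_id=6 -> matches Uma
  - ticket 6 (Memory leak): agent_id=NULL, no match -> kept with NULL
  - ticket 7 (Stale cache): agent_id=1 -> matches Frank
All 7 rows appear; 2 have NULL agent.

SQL:
SELECT a.title, b.name AS agent
FROM tickets a
LEFT JOIN agents b ON a.agent_id = b.id

Result:
title          | agent
---------------+------
Export error   | Mia  
Timeout error  | Mia  
Wrong timezone | NULL 
Race condition | Mia  
Null pointer   | Uma  
Memory leak    | NULL 
Stale cache    | Frank


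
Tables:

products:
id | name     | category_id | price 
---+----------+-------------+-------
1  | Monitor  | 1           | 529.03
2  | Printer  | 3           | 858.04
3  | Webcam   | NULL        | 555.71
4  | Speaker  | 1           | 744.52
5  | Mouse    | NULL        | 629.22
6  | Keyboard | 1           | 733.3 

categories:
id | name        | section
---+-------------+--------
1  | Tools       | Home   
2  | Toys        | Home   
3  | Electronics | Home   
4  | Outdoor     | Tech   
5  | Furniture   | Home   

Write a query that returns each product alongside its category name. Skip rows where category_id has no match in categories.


INNER JOIN keeps only products rows whose category_id matches an id in categories. Walk through each product:
  - product 1 (Monitor): category_id=1 -> matches Tools
  - product 2 (Printer): category_id=3 -> matches Electronics
  - product 3 (Webcam): category_id=NULL, no match -> dropped
  - product 4 (Speaker): category_id=1 -> matches Tools
  - product 5 (Mouse): category_id=NULL, no match -> dropped
  - product 6 (Keyboard): category_id=1 -> matches Tools
So 2 of 6 rows are dropped.

SQL:
SELECT a.name, b.name AS category
FROM products a
INNER JOIN categories b ON a.category_id = b.id

Result:
name     | category   
---------+------------
Monitor  | Tools      
Printer  | Electronics
Speaker  | Tools      
Keyboard | Tools      


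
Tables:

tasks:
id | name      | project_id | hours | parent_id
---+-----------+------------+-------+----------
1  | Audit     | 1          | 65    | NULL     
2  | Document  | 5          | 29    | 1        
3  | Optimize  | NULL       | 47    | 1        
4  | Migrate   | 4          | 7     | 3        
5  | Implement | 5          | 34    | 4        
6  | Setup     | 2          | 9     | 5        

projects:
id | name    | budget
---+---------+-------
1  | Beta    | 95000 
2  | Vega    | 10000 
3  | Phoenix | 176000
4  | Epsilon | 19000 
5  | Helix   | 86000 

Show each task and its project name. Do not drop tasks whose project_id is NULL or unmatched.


LEFT JOIN keeps every row from tasks (the left table); where project_id has no match in projects, the project columns become NULL. Walk through each task:
  - task 1 (Audit): project_id=1 -> matches Beta
  - task 2 (Document): project_id=5 -> matches Helix
  - task 3 (Optimize): project_id=NULL, no match -> kept with NULL
  - task 4 (Migrate): project_id=4 -> matches Epsilon
  - task 5 (Implement): project_id=5 -> matches Helix
  - task 6 (Setup): project_id=2 -> matches Vega
All 6 rows appear; 1 has NULL project.

SQL:
SELECT a.name, b.name AS project
FROM tasks a
LEFT JOIN projects b ON a.project_id = b.id

Result:
name      | project
----------+--------
Audit     | Beta   
Document  | Helix  
Optimize  | NULL   
Migrate   | Epsilon
Implement | Helix  
Setup     | Vega   


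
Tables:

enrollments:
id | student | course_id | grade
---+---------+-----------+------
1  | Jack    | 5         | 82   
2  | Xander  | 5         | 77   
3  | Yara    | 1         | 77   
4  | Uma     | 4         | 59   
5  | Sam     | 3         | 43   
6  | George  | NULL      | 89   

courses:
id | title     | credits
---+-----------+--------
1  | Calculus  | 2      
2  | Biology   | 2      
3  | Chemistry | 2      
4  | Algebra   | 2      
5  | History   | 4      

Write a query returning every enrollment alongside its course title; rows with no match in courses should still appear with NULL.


LEFT JOIN keeps every row from enrollments (the left table); where course_id has no match in courses, the course columns become NULL. Walk through each enrollment:
  - enrollment 1 (Jack): course_id=5 -> matches History
  - enrollment 2 (Xander): course_id=5 -> matches History
  - enrollment 3 (Yara): course_id=1 -> matches Calculus
  - enrollment 4 (Uma): course_id=4 -> matches Algebra
  - enrollment 5 (Sam): course_id=3 -> matches Chemistry
  - enrollment 6 (George): course_id=NULL, no match -> kept with NULL
All 6 rows appear; 1 has NULL course.

SQL:
SELECT a.student, b.title AS course
FROM enrollments a
LEFT JOIN courses b ON a.course_id = b.id

Result:
student | course   
--------+----------
Jack    | History  
Xander  | History  
Yara    | Calculus 
Uma     | Algebra  
Sam     | Chemistry
George  | NULL     


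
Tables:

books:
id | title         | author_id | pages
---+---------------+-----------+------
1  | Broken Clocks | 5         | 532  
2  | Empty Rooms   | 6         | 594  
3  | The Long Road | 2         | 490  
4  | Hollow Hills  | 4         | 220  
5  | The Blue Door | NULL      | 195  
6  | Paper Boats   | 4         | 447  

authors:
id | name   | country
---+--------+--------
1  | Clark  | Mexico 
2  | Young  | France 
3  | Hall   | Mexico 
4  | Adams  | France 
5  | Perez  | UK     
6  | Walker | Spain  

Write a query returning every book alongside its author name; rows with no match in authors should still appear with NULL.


LEFT JOIN keeps every row from books (the left table); where author_id has no match in authors, the author columns become NULL. Walk through each book:
  - book 1 (Broken Clocks): author_id=5 -> matches Perez
  - book 2 (Empty Rooms): author_id=6 -> matches Walker
  - book 3 (The Long Road): author_id=2 -> matches Young
  - book 4 (Hollow Hills): author_id=4 -> matches Adams
  - book 5 (The Blue Door): author_id=NULL, no match -> kept with NULL
  - book 6 (Paper Boats): author_id=4 -> matches Adams
All 6 rows appear; 1 has NULL author.

SQL:
SELECT a.title, b.name AS author
FROM books a
LEFT JOIN authors b ON a.author_id = b.id

Result:
title         | author
--------------+-------
Broken Clocks | Perez 
Empty Rooms   | Walker
The Long Road | Young 
Hollow Hills  | Adams 
The Blue Door | NULL  
Paper Boats   | Adams 


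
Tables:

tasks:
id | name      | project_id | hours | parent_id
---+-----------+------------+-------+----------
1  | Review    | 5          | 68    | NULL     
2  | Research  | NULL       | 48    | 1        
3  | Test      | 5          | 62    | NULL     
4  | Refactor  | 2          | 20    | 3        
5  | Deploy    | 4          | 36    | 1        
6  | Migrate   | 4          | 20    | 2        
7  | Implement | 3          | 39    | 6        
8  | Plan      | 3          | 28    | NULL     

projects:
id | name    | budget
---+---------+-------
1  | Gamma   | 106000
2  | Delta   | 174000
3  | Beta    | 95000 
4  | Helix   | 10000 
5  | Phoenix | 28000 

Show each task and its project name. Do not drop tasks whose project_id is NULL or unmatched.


LEFT JOIN keeps every row from tasks (the left table); where project_id has no match in projects, the project columns become NULL. Walk through each task:
  - task 1 (Review): project_id=5 -> matches Phoenix
  - task 2 (Research): project_id=NULL, no match -> kept with NULL
  - task 3 (Test): project_id=5 -> matches Phoenix
  - task 4 (Refactor): project_id=2 -> matches Delta
  - task 5 (Deploy): project_id=4 -> matches Helix
  - task 6 (Migrate): project_id=4 -> matches Helix
  - task 7 (Implement): project_id=3 -> matches Beta
  - task 8 (Plan): project_id=3 -> matches Beta
All 8 rows appear; 1 has NULL project.

SQL:
SELECT a.name, b.name AS project
FROM tasks a
LEFT JOIN projects b ON a.project_id = b.id

Result:
name      | project
----------+--------
Review    | Phoenix
Research  | NULL   
Test      | Phoenix
Refactor  | Delta  
Deploy    | Helix  
Migrate   | Helix  
Implement | Beta   
Plan      | Beta   


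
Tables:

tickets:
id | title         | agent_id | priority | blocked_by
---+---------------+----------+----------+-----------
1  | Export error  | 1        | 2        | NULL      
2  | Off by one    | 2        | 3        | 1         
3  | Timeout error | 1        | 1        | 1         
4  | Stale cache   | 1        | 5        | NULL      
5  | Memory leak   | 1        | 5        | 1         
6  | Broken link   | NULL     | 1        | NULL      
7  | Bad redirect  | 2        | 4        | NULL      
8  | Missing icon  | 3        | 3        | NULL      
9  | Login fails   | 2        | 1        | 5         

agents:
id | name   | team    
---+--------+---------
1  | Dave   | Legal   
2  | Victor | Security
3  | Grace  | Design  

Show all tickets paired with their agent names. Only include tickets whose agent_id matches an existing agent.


INNER JOIN keeps only tickets rows whose agent_id matches an id in agents. Walk through each ticket:
  - ticket 1 (Export error): agent_id=1 -> matches Dave
  - ticket 2 (Off by one): agent_id=2 -> matches Victor
  - ticket 3 (Timeout error): agent_id=1 -> matches Dave
  - ticket 4 (Stale cache): agent_id=1 -> matches Dave
  - ticket 5 (Memory leak): agent_id=1 -> matches Dave
  - ticket 6 (Broken link): agent_id=NULL, no match -> dropped
  - ticket 7 (Bad redirect): agent_id=2 -> matches Victor
  - ticket 8 (Missing icon): agent_id=3 -> matches Grace
  - ticket 9 (Login fails): agent_id=2 -> matches Victor
So 1 of 9 rows is dropped.

SQL:
SELECT a.title, b.name AS agent
FROM tickets a
INNER JOIN agents b ON a.agent_id = b.id

Result:
title         | agent 
--------------+-------
Export error  | Dave  
Off by one    | Victor
Timeout error | Dave  
Stale cache   | Dave  
Memory leak   | Dave  
Bad redirect  | Victor
Missing icon  | Grace 
Login fails   | Victor


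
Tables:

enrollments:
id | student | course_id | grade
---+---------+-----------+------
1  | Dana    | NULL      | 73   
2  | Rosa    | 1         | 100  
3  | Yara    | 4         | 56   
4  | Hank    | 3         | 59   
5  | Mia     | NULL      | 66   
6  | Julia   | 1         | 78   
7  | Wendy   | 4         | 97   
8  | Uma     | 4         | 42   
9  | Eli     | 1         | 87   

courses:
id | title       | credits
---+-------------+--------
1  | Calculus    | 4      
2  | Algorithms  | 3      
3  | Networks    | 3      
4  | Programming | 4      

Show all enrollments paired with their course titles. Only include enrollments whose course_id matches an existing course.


INNER JOIN keeps only enrollments rows whose course_id matches an id in courses. Walk through each enrollment:
  - enrollment 1 (Dana): course_id=NULL, no match -> dropped
  - enrollment 2 (Rosa): course_id=1 -> matches Calculus
  - enrollment 3 (Yara): course_id=4 -> matches Programming
  - enrollment 4 (Hank): course_id=3 -> matches Networks
  - enrollment 5 (Mia): course_id=NULL, no match -> dropped
  - enrollment 6 (Julia): course_id=1 -> matches Calculus
  - enrollment 7 (Wendy): course_id=4 -> matches Programming
  - enrollment 8 (Uma): course_id=4 -> matches Programming
  - enrollment 9 (Eli): course_id=1 -> matches Calculus
So 2 of 9 rows are dropped.

SQL:
SELECT a.student, b.title AS course
FROM enrollments a
INNER JOIN courses b ON a.course_id = b.id

Result:
student | course     
--------+------------
Rosa    | Calculus   
Yara    | Programming
Hank    | Networks   
Julia   | Calculus   
Wendy   | Programming
Uma     | Programming
Eli     | Calculus   


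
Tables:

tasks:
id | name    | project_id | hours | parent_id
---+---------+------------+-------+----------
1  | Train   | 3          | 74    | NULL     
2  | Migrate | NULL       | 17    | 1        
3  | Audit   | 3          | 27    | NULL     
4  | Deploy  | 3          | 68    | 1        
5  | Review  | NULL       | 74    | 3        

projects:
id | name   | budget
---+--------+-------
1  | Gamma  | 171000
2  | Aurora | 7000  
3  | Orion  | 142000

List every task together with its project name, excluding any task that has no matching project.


INNER JOIN keeps only tasks rows whose project_id matches an id in projects. Walk through each task:
  - task 1 (Train): project_id=3 -> matches Orion
  - task 2 (Migrate): project_id=NULL, no match -> dropped
  - task 3 (Audit): project_id=3 -> matches Orion
  - task 4 (Deploy): project_id=3 -> matches Orion
  - task 5 (Review): project_id=NULL, no match -> dropped
So 2 of 5 rows are dropped.

SQL:
SELECT a.name, b.name AS project
FROM tasks a
INNER JOIN projects b ON a.project_id = b.id

Result:
name   | project
-------+--------
Train  | Orion  
Audit  | Orion  
Deploy | Orion  


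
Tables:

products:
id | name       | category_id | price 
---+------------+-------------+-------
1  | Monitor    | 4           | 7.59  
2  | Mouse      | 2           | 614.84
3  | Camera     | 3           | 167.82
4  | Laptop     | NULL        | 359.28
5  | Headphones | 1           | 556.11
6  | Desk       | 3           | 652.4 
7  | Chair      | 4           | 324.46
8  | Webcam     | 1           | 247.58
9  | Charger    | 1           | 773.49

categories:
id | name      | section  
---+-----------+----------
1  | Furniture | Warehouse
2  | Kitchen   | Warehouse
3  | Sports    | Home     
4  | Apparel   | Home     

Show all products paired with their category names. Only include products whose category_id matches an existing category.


INNER JOIN keeps only products rows whose category_id matches an id in categories. Walk through each product:
  - product 1 (Monitor): category_id=4 -> matches Apparel
  - product 2 (Mouse): category_id=2 -> matches Kitchen
  - product 3 (Camera): category_id=3 -> matches Sports
  - product 4 (Laptop): category_id=NULL, no match -> dropped
  - product 5 (Headphones): category_id=1 -> matches Furniture
  - product 6 (Desk): category_id=3 -> matches Sports
  - product 7 (Chair): category_id=4 -> matches Apparel
  - product 8 (Webcam): category_id=1 -> matches Furniture
  - product 9 (Charger): category_id=1 -> matches Furniture
So 1 of 9 rows is dropped.

SQL:
SELECT a.name, b.name AS category
FROM products a
INNER JOIN categories b ON a.category_id = b.id

Result:
name       | category 
-----------+----------
Monitor    | Apparel  
Mouse      | Kitchen  
Camera     | Sports   
Headphones | Furniture
Desk       | Sports   
Chair      | Apparel  
Webcam     | Furniture
Charger    | Furniture


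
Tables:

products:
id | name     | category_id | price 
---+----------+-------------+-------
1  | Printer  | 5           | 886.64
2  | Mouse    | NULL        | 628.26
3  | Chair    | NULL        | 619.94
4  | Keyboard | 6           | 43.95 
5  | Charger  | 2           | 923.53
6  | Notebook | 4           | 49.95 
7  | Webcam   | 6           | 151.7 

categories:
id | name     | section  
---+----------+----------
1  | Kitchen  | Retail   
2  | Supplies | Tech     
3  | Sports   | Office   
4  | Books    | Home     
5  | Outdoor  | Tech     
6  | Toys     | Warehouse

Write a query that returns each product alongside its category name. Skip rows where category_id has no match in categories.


INNER JOIN keeps only products rows whose category_id matches an id in categories. Walk through each product:
  - product 1 (Printer): category_id=5 -> matches Outdoor
  - product 2 (Mouse): category_id=NULL, no match -> dropped
  - product 3 (Chair): category_id=NULL, no match -> dropped
  - product 4 (Keyboard): category_id=6 -> matches Toys
  - product 5 (Charger): category_id=2 -> matches Supplies
  - product 6 (Notebook): category_id=4 -> matches Books
  - product 7 (Webcam): category_id=6 -> matches Toys
So 2 of 7 rows are dropped.

SQL:
SELECT a.name, b.name AS category
FROM products a
INNER JOIN categories b ON a.category_id = b.id

Result:
name     | category
---------+---------
Printer  | Outdoor 
Keyboard | Toys    
Charger  | Supplies
Notebook | Books   
Webcam   | Toys    


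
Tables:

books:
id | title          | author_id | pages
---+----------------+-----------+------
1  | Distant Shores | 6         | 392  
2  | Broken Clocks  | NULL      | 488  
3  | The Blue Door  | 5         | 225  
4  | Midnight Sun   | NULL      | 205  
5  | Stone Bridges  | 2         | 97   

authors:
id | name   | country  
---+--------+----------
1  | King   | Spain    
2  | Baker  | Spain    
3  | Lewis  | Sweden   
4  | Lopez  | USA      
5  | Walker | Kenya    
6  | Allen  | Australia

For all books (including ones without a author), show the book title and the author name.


LEFT JOIN keeps every row from books (the left table); where author_id has no match in authors, the author columns become NULL. Walk through each book:
  - book 1 (Distant Shores): author_id=6 -> matches Allen
  - book 2 (Broken Clocks): author_id=NULL, no match -> kept with NULL
  - book 3 (The Blue Door): author_id=5 -> matches Walker
  - book 4 (Midnight Sun): author_id=NULL, no match -> kept with NULL
  - book 5 (Stone Bridges): author_id=2 -> matches Baker
All 5 rows appear; 2 have NULL author.

SQL:
SELECT a.title, b.name AS author
FROM books a
LEFT JOIN authors b ON a.author_id = b.id

Result:
title          | author
---------------+-------
Distant Shores | Allen 
Broken Clocks  | NULL  
The Blue Door  | Walker
Midnight Sun   | NULL  
Stone Bridges  | Baker 


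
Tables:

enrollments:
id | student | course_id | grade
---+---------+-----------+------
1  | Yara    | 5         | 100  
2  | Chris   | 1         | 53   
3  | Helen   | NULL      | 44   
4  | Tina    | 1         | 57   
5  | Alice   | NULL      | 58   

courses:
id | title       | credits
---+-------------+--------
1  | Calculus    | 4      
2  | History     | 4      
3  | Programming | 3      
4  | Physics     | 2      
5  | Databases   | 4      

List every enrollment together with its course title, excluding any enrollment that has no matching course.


INNER JOIN keeps only enrollments rows whose course_id matches an id in courses. Walk through each enrollment:
  - enrollment 1 (Yara): course_id=5 -> matches Databases
  - enrollment 2 (Chris): course_id=1 -> matches Calculus
  - enrollment 3 (Helen): course_id=NULL, no match -> dropped
  - enrollment 4 (Tina): course_id=1 -> matches Calculus
  - enrollment 5 (Alice): course_id=NULL, no match -> dropped
So 2 of 5 rows are dropped.

SQL:
SELECT a.student, b.title AS course
FROM enrollments a
INNER JOIN courses b ON a.course_id = b.id

Result:
student | course   
--------+----------
Yara    | Databases
Chris   | Calculus 
Tina    | Calculus 


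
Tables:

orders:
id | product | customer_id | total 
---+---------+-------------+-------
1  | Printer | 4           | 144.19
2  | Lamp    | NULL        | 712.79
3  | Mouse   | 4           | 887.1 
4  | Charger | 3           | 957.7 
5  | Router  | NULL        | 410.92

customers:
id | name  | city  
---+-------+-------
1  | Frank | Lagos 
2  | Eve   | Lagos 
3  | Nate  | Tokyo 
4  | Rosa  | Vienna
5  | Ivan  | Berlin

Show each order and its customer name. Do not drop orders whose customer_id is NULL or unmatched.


LEFT JOIN keeps every row from orders (the left table); where customer_id has no match in customers, the customer columns become NULL. Walk through each order:
  - order 1 (Printer): customer_id=4 -> matches Rosa
  - order 2 (Lamp): customer_id=NULL, no match -> kept with NULL
  - order 3 (Mouse): customer_id=4 -> matches Rosa
  - order 4 (Charger): customer_id=3 -> matches Nate
  - order 5 (Router): customer_id=NULL, no match -> kept with NULL
All 5 rows appear; 2 have NULL customer.

SQL:
SELECT a.product, b.name AS customer
FROM orders a
LEFT JOIN customers b ON a.customer_id = b.id

Result:
product | customer
--------+---------
Printer | Rosa    
Lamp    | NULL    
Mouse   | Rosa    
Charger | Nate    
Router  | NULL    
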